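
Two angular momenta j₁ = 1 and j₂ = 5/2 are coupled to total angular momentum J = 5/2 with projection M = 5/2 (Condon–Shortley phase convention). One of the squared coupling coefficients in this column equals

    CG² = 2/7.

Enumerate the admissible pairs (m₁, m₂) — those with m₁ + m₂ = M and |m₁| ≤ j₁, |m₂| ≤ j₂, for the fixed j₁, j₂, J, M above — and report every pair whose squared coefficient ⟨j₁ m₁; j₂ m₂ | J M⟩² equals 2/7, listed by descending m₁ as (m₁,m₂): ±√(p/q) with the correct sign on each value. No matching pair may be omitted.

(1,3/2): +√(2/7)

Admissible pairs with m₁+m₂ = M = 5/2: (0,5/2), (1,3/2)
  (m₁,m₂)=(1,3/2): CG² = 2/7, CG = +√(2/7)   ← matches the target
  (m₁,m₂)=(0,5/2): CG² = 5/7, CG = −√(5/7)
Pairs with CG² = 2/7: (1,3/2): +√(2/7)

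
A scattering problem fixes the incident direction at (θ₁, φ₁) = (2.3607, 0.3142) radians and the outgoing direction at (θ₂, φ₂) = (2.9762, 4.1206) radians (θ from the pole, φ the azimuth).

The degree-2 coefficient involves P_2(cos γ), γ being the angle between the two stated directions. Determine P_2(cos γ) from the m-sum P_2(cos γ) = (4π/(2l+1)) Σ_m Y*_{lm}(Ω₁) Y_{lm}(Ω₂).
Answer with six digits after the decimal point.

Summing Y*_{l m}(θ₁,φ₁)·Y_{l m}(θ₂,φ₂) over m ∈ [−2, 2]; prefactor 4π/(2·2+1) = 2.513274:
  m=-2: (+0.154834+0.112513i) × (-0.003954-0.009695i) = +0.000479-0.001946i  (running Σ = +0.000479-0.001946i)
  m=-1: (-0.367349-0.119375i) × (+0.069985-0.104122i) = -0.038139+0.029894i  (running Σ = -0.037660+0.027948i)
  m=0: (+0.161959-0.000000i) × (+0.605136+0.000000i) = +0.098007+0.000000i  (running Σ = +0.060347+0.027948i)
  m=1: (+0.367349-0.119375i) × (-0.069985-0.104122i) = -0.038139-0.029894i  (running Σ = +0.022208-0.001946i)
  m=2: (+0.154834-0.112513i) × (-0.003954+0.009695i) = +0.000479+0.001946i  (running Σ = +0.022687+0.000000i)
Total Σ_m = +0.022687+0.000000i. Multiply by 2.513274: +0.057019+0.000000i. P_2(cos γ) = 0.057019

0.057019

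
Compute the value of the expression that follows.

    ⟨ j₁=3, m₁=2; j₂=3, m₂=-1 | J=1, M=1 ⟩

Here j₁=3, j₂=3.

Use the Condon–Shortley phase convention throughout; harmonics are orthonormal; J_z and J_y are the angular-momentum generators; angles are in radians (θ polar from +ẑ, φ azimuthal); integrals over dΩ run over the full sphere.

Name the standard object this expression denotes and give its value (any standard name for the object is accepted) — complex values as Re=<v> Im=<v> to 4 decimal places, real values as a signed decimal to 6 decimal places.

This is a Clebsch–Gordan (vector-coupling) coefficient.
j₁+j₂−J=5  J+j₁−j₂=1  J−j₁+j₂=1  j₁+j₂+J+1=8
(j₁±m₁, j₂±m₂, J±M) = (5,1,2,4,2,0)
P² = 720/7
sum k=1..1:
  [1] −1/24 = -1/24
S = -1/24
C² = P²·S² = 5/28 ; C = -0.422577

Clebsch–Gordan coefficient, −√(5/28) ≈ -0.422577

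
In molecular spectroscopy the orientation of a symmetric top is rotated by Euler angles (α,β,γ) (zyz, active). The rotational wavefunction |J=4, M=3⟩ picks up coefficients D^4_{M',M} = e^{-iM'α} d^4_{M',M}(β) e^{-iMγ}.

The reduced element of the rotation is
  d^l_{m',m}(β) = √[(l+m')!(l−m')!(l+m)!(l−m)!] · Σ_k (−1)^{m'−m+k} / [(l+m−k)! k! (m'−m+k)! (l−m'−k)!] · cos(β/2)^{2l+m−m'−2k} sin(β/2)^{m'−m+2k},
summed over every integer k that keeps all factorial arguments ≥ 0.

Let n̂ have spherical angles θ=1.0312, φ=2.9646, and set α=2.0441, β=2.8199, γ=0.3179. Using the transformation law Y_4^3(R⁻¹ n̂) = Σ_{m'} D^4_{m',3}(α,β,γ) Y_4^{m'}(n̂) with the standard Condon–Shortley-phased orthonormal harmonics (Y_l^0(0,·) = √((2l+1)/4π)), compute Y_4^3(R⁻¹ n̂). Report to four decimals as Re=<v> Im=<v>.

Re=0.3338 Im=-0.0782

Need the full column D^4_{m',3} for m'=−4..4 at α=2.0441, β=2.8199, γ=0.3179.
cos(β/2)=0.160154, sin(β/2)=0.987092
d^4_{-4,3}: single k=7 term ⇒ +0.413605;  D = +0.244101+0.333892i
d^4_{-3,3}: k∈[6..7] ⇒ +0.166080 -0.901283 = -0.735203;  D = -0.330477+0.656741i
d^4_{-2,3}: k∈[5..6] ⇒ +0.043210 -0.547148 = -0.503938;  D = +0.503925-0.003574i
d^4_{-1,3}: k∈[4..5] ⇒ +0.008262 -0.188317 = -0.180055;  D = -0.083209-0.159675i
d^4_{0,3}: k∈[3..4] ⇒ +0.001199 -0.045547 = -0.044348;  D = -0.025663+0.036169i
d^4_{1,3}: k∈[2..3] ⇒ +0.000130 -0.008262 = -0.008132;  D = +0.008048+0.001165i
d^4_{2,3}: k∈[1..2] ⇒ +0.000010 -0.001137 = -0.001127;  D = -0.000365-0.001067i
d^4_{3,3}: k∈[0..1] ⇒ +0.000000 -0.000115 = -0.000115;  D = -0.000080+0.000082i
d^4_{4,3}: single k=0 term ⇒ -0.000008;  D = +0.000007+0.000002i
Y_4^{m'}(θ=1.0312,φ=2.9646) and Σ D·Y over m':
  (+0.2441+0.3339i)·(+0.1821+0.1559i)  (-0.3305+0.6567i)·(-0.3502-0.2056i)  (+0.5039-0.0036i)·(+0.1958+0.0724i)  (-0.0832-0.1597i)·(+0.2365+0.0423i)  (-0.0257+0.0362i)·(-0.2624+0.0000i)  (+0.0080+0.0012i)·(-0.2365+0.0423i)  (-0.0004-0.0011i)·(+0.1958-0.0724i)  (-0.0001+0.0001i)·(+0.3502-0.2056i)  (+0.0000+0.0000i)·(+0.1821-0.1559i)
Y_4^3(R⁻¹ n̂) = +0.333803-0.078232i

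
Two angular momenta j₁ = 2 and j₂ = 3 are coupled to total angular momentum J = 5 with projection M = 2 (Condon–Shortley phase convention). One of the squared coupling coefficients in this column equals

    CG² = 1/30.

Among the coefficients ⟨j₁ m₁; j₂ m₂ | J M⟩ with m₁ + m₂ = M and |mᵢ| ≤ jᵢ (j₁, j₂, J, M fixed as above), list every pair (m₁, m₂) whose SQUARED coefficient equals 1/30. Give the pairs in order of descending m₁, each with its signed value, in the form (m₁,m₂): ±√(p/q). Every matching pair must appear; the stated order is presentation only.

Admissible pairs with m₁+m₂ = M = 2: (-1,3), (0,2), (1,1), (2,0)
  (m₁,m₂)=(2,0): CG² = 1/6, CG = +√(1/6)
  (m₁,m₂)=(1,1): CG² = 1/2, CG = +√(1/2)
  (m₁,m₂)=(0,2): CG² = 3/10, CG = +√(3/10)
  (m₁,m₂)=(-1,3): CG² = 1/30, CG = +√(1/30)   ← matches the target
Pairs with CG² = 1/30: (-1,3): +√(1/30)

(-1,3): +√(1/30)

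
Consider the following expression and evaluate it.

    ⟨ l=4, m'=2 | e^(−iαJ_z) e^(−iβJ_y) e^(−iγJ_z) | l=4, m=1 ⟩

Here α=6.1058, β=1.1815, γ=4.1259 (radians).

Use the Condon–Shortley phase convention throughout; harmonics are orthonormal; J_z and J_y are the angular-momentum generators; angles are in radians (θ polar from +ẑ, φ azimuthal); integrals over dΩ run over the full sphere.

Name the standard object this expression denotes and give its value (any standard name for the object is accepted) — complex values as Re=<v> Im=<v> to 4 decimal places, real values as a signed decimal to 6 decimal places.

This is a Wigner D-matrix element — the rotation-matrix element ⟨l m'| R(α,β,γ) |l m⟩ in the angular-momentum basis.
Split into d^4_{2,1}(β=1.1815) × two z-phases.
With c≡cos(β/2)=0.830523 and s≡sin(β/2)=0.556984, N=[720·2·120·6]^{1/2}=1018.233765
The bounds max(0,m−m')=0 and min(l+m,l−m')=2 give 3 terms
  k=0: (−1)^1·1018.2338/(240)·0.8305^7·0.5570^1 = -0.644082
  k=1: (−1)^2·1018.2338/(48)·0.8305^5·0.5570^3 = +1.448416
  k=2: (−1)^3·1018.2338/(72)·0.8305^3·0.5570^5 = -0.434294
d^4_{2,1}(1.1815) = -0.644082 +1.448416 -0.434294 = +0.370040
Attach z-rotation phases: D = e^{-i(2)(6.1058)}·(+0.370040)·e^{-i(1)(4.1259)} = -0.299103+0.217868i

Wigner D-matrix element, Re=-0.2991 Im=0.2179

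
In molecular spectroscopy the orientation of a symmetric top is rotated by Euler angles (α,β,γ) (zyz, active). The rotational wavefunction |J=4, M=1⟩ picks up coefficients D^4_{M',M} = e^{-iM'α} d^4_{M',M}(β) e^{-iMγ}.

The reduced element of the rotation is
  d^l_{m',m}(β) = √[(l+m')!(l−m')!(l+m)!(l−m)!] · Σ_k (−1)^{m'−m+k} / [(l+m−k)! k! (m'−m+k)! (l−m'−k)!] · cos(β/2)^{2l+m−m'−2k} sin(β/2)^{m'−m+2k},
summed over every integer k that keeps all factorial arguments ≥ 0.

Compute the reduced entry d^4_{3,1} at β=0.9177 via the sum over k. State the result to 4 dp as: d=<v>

d=0.4798

d^4_{3,1}(β=0.9177) via the finite sum:
c=cos(0.917700/2)=0.896562, s=sin(0.917700/2)=0.442917; N=√[5040·1·120·6]=1904.940944
The bounds max(0,m−m')=0 and min(l+m,l−m')=1 give 2 terms
  k=0: (−1)^2·1904.9409/(240)·0.8966^6·0.4429^2 = +0.808721
  k=1: (−1)^3·1904.9409/(144)·0.8966^4·0.4429^4 = -0.328952
d^4_{3,1}(0.9177) = +0.808721 -0.328952 = +0.479770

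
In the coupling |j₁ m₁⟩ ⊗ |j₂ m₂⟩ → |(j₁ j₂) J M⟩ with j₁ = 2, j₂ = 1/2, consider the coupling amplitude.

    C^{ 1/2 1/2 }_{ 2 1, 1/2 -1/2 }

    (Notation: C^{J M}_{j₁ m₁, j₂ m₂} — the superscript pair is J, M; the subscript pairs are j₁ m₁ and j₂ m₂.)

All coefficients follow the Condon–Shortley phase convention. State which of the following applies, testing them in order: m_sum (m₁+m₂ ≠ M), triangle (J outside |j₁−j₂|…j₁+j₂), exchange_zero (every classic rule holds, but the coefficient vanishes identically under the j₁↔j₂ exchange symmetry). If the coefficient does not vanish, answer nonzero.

triangle

m-sum: m₁+m₂ = 1+(-1/2) = 1/2, M = 1/2  ✓
triangle: need |j₁−j₂| ≤ J ≤ j₁+j₂, i.e. J ∈ [3/2, 5/2]; J = 1/2 is outside ✗ ⇒ coefficient is 0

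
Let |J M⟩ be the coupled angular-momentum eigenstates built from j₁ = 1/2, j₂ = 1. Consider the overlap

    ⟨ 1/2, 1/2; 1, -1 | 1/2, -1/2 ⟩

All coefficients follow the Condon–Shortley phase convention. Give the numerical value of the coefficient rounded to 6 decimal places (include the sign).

triangle: 1!·0!·1!/3! = 1/6
(j±m)!: 1!·0!·0!·2!·0!·1! = 2
prefactor² = (2J+1)·Δ·N² = 2/3
  k=0: +1/(0!·1!·0!·0!·0!·1!) = 1
Σ = 1  ⇒  CG² = 2/3·1² = 2/3
CG = +√(2/3) = +0.816497

+0.816497  (= +√(2/3))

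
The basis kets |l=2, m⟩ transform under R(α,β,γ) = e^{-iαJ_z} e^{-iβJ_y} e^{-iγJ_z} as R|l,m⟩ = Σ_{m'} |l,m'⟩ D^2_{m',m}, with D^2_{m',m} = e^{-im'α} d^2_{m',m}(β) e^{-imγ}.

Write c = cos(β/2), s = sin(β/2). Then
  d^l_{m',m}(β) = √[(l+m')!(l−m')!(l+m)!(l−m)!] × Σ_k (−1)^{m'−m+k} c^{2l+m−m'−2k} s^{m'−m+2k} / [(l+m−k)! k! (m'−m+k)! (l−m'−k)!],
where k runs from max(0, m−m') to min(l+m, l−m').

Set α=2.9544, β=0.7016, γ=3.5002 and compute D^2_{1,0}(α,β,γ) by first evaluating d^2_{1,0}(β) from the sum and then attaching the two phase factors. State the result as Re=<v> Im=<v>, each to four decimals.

Re=0.5932 Im=0.1124

First d^2_{1,0}(β=0.7016), then the phase factors e^{-i(1)α} and e^{-i(0)γ}:
c=cos(0.701600/2)=0.939098, s=sin(0.701600/2)=0.343649; N=√[6·1·2·2]=4.898979
Admissible k: 0..1 (factorial args all ≥0)
  k=0: (−1)^1·4.8990/(2)·0.9391^3·0.3436^1 = -0.697146
  k=1: (−1)^2·4.8990/(2)·0.9391^1·0.3436^3 = +0.093354
d^2_{1,0}(0.7016) = -0.697146 +0.093354 = -0.603792
Attach z-rotation phases: D = e^{-i(1)(2.9544)}·(-0.603792)·e^{-i(0)(3.5002)} = +0.593244+0.112367i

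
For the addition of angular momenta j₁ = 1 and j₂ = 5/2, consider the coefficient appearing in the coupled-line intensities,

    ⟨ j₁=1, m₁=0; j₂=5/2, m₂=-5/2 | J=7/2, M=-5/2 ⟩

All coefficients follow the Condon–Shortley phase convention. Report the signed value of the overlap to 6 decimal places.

√[8·0!2!5!/8! · 1!1!0!5!1!6!] = √(28800/7)
  +(−1)^0/∏(0,0,1,0,1,5)! = 1/120  (running 1/120)
⟨..|..⟩ = √(28800/7)·(1/120) = +0.534522

+√(2/7) = +0.534522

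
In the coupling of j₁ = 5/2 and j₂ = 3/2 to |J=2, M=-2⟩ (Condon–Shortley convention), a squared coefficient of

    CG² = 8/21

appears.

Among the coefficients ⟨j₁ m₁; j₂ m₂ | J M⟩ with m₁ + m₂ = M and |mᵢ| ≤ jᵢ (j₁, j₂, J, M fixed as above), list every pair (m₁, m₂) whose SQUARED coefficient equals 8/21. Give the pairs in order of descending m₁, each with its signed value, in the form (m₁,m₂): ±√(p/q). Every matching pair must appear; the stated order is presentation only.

Admissible pairs with m₁+m₂ = M = -2: (-5/2,1/2), (-3/2,-1/2), (-1/2,-3/2)
  (m₁,m₂)=(-1/2,-3/2): CG² = 1/7, CG = +√(1/7)
  (m₁,m₂)=(-3/2,-1/2): CG² = 8/21, CG = −√(8/21)   ← matches the target
  (m₁,m₂)=(-5/2,1/2): CG² = 10/21, CG = +√(10/21)
Pairs with CG² = 8/21: (-3/2,-1/2): −√(8/21)

(-3/2,-1/2): −√(8/21)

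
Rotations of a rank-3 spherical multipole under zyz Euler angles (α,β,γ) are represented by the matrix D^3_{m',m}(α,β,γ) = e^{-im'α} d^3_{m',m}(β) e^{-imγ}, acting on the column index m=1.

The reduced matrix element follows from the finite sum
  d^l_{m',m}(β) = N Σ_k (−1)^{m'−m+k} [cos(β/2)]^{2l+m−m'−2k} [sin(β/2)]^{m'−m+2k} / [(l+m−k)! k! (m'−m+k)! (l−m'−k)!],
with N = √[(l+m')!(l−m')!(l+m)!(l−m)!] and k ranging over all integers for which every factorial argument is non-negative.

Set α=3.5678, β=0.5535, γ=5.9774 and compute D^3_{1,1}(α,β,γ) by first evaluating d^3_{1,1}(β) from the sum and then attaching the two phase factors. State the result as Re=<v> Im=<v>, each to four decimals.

First d^3_{1,1}(β=0.5535), then the phase factors e^{-i(1)α} and e^{-i(1)γ}:
Half-angle: c=0.961949, s=0.273231. N=√(24·2·24·2)=48.000000
k∈{0,1,2} keeps every argument non-negative
  k=0: (−1)^0·48.0000/(48)·0.9619^6·0.2732^0 = +0.792339
  k=1: (−1)^1·48.0000/(6)·0.9619^4·0.2732^2 = -0.511395
  k=2: (−1)^2·48.0000/(8)·0.9619^2·0.2732^4 = +0.030944
d^3_{1,1}(0.5535) = +0.792339 -0.511395 +0.030944 = +0.311888
D = (-0.910540+0.413420i)·(+0.311888)·(+0.953611+0.301042i) = -0.309629+0.037467i

Re=-0.3096 Im=0.0375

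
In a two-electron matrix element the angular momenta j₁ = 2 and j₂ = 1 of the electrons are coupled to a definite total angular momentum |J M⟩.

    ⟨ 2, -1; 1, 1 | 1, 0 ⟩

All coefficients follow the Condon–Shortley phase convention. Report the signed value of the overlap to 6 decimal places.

j₁+j₂−J=2  J+j₁−j₂=2  J−j₁+j₂=0  j₁+j₂+J+1=5
(j₁±m₁, j₂±m₂, J±M) = (1,3,2,0,1,1)
P² = 6/5
sum k=2..2:
  [2] +1/2 = 1/2
S = 1/2
C² = P²·S² = 3/10 ; C = +0.547723

+0.547723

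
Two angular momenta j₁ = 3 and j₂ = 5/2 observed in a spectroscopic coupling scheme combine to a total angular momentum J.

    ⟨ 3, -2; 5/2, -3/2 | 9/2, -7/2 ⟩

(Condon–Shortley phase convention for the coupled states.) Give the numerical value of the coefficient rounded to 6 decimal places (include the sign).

√[10·1!5!4!/11! · 1!5!1!4!1!8!] = √(921600/11)
  +(−1)^0/∏(0,1,5,1,0,3)! = 1/720  (running 1/720)
  +(−1)^1/∏(1,0,4,0,1,4)! = -1/576  (running -1/2880)
⟨..|..⟩ = √(921600/11)·(-1/2880) = -0.100504

-0.100504  (= −√(1/99))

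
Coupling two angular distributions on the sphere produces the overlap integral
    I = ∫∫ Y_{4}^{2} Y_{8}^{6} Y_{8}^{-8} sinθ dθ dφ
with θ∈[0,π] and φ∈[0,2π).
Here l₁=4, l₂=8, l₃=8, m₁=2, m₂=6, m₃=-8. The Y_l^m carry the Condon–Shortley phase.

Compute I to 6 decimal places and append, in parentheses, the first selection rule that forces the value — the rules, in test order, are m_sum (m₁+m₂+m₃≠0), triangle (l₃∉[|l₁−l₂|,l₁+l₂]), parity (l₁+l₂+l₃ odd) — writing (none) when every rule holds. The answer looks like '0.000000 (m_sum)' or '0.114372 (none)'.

0.154296 (none)

m-sum 0 ✓  L=20 even ✓  4≤8≤12 ✓
Π(2lᵢ+1) = 9×17×17 = 2601
triangle coeff Δ(4,8,8) = 1/185175900
Σ_t [0,4]: t=0:+1/557383680 t=1:−1/21772800 t=2:+1/8294400 t=3:−1/21772800 t=4:+1/557383680 = 1/30965760
(3j)²=36/4199 [(4 8 8; 0 0 0)], sign=+1
Σ_t [2,2]: t=2:+1/45984153600 = 1/45984153600
(3j)²=13/969 [(4 8 8; 2 6 -8)], sign=+1
⇒ 4πI² = 108/361
I = (+1)√(108/361/(4π)) = 0.15429553
No selection rule forces the value: the integral is nonzero (none).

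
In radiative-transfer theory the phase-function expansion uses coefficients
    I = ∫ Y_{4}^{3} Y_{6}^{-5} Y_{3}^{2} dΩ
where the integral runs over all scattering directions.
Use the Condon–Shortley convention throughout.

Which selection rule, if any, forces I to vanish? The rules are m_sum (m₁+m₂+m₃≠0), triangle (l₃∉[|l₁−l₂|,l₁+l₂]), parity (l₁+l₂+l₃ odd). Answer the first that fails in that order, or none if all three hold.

parity

Σmᵢ = 0  ✓
l₃∈[|l₁−l₂|,l₁+l₂]=[2,10], have l₃=3  ✓
Σlᵢ = 13 ⇒ odd  ✗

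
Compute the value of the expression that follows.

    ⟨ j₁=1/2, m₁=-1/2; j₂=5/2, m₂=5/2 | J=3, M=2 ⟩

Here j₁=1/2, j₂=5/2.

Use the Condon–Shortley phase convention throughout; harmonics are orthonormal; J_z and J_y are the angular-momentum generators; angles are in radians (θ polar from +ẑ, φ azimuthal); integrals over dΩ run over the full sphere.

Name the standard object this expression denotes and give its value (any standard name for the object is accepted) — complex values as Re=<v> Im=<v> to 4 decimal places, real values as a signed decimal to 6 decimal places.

This is a Clebsch–Gordan (vector-coupling) coefficient.
j₁+j₂−J=0  J+j₁−j₂=1  J−j₁+j₂=5  j₁+j₂+J+1=7
(j₁±m₁, j₂±m₂, J±M) = (0,1,5,0,5,1)
P² = 2400
sum k=0..0:
  [0] +1/120 = 1/120
S = 1/120
C² = P²·S² = 1/6 ; C = +0.408248

Clebsch–Gordan coefficient, +√(1/6) ≈ +0.408248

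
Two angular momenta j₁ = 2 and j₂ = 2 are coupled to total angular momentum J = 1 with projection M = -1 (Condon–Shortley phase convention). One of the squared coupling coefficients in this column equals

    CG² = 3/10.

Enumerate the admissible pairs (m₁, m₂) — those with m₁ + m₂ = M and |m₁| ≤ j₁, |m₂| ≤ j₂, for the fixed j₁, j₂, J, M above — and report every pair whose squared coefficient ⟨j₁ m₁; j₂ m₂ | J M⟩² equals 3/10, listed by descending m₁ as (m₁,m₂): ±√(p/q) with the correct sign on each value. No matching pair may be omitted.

Admissible pairs with m₁+m₂ = M = -1: (-2,1), (-1,0), (0,-1), (1,-2)
  (m₁,m₂)=(1,-2): CG² = 1/5, CG = +√(1/5)
  (m₁,m₂)=(0,-1): CG² = 3/10, CG = −√(3/10)   ← matches the target
  (m₁,m₂)=(-1,0): CG² = 3/10, CG = +√(3/10)   ← matches the target
  (m₁,m₂)=(-2,1): CG² = 1/5, CG = −√(1/5)
Pairs with CG² = 3/10: (0,-1): −√(3/10); (-1,0): +√(3/10)

(0,-1): −√(3/10); (-1,0): +√(3/10)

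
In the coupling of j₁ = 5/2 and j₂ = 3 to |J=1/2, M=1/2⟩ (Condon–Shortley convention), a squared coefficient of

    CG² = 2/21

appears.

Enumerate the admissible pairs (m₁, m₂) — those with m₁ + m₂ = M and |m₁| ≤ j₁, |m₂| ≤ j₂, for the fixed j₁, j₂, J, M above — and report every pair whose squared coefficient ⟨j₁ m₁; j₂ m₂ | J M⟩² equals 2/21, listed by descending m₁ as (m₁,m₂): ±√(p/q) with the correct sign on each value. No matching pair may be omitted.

Admissible pairs with m₁+m₂ = M = 1/2: (-5/2,3), (-3/2,2), (-1/2,1), (1/2,0), (3/2,-1), (5/2,-2)
  (m₁,m₂)=(5/2,-2): CG² = 1/21, CG = +√(1/21)
  (m₁,m₂)=(3/2,-1): CG² = 2/21, CG = −√(2/21)   ← matches the target
  (m₁,m₂)=(1/2,0): CG² = 1/7, CG = +√(1/7)
  (m₁,m₂)=(-1/2,1): CG² = 4/21, CG = −√(4/21)
  (m₁,m₂)=(-3/2,2): CG² = 5/21, CG = +√(5/21)
  (m₁,m₂)=(-5/2,3): CG² = 2/7, CG = −√(2/7)
Pairs with CG² = 2/21: (3/2,-1): −√(2/21)

(3/2,-1): −√(2/21)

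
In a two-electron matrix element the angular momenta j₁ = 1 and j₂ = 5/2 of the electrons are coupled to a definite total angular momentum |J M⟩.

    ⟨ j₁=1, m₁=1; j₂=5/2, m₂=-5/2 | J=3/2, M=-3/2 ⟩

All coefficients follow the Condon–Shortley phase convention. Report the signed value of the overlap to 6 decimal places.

√[4·2!0!3!/6! · 2!0!0!5!0!3!] = √(96)
  +(−1)^0/∏(0,2,0,0,0,3)! = 1/12  (running 1/12)
⟨..|..⟩ = √(96)·(1/12) = +0.816497

+0.816497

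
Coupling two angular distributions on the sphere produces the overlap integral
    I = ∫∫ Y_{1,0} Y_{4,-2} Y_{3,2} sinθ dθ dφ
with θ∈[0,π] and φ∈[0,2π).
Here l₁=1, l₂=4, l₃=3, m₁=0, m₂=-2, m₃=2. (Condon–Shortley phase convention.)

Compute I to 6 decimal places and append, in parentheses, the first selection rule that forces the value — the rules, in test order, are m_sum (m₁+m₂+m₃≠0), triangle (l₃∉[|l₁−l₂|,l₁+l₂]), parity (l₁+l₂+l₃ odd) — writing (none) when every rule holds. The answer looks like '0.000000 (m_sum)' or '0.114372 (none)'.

Checks pass: Σm=0; 8 even; l₃=3∈[3,5].
(2·1+1)(2·4+1)(2·3+1) = 189
Δ: 2! 0! 6! / 9! → 1/252
sum: t=1:−1/36 = -1/36
3j²(1 4 3; 0 0 0) = Δ·Π!·Σ² = 4/63  (sign +1)
sum: t=1:−1/120 = -1/120
3j²(1 4 3; 0 -2 2) = Δ·Π!·Σ² = 1/21  (sign +1)
combine: 4πI² = 189·4/63·1/21 = 4/7
take √, sign +1: I = 0.21324362
No selection rule forces the value: the integral is nonzero (none).

0.213244 (none)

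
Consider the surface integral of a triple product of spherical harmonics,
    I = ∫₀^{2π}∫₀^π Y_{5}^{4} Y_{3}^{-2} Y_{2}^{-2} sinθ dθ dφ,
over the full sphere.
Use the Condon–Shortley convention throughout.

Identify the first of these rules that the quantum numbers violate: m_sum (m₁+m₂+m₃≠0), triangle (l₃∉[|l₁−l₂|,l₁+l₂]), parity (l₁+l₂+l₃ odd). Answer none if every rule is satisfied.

m₁+m₂+m₃ = 4 − 2 − 2 = 0  ✓
triangle: |5−3|=2 ≤ l₃=2 ≤ 5+3=8  ✓
parity: l₁+l₂+l₃ = 10 is even  ✓

none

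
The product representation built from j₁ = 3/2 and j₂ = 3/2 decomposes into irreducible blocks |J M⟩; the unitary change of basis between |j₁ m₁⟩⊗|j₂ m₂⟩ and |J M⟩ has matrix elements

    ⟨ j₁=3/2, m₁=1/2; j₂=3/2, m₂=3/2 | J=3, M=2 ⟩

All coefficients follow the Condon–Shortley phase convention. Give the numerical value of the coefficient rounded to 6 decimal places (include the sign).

√[7·0!3!3!/7! · 2!1!3!0!5!1!] = √(72)
  +(−1)^0/∏(0,0,1,3,2,0)! = 1/12  (running 1/12)
⟨..|..⟩ = √(72)·(1/12) = +0.707107

+√(1/2) = +0.707107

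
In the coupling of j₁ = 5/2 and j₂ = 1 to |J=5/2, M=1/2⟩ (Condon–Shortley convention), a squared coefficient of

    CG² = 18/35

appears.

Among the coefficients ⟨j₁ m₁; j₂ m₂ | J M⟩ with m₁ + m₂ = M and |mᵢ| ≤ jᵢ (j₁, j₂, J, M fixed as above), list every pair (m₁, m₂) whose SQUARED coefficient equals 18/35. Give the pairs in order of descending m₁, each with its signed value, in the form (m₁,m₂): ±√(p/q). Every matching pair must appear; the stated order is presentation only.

(-1/2,1): −√(18/35)

Admissible pairs with m₁+m₂ = M = 1/2: (-1/2,1), (1/2,0), (3/2,-1)
  (m₁,m₂)=(3/2,-1): CG² = 16/35, CG = +√(16/35)
  (m₁,m₂)=(1/2,0): CG² = 1/35, CG = +√(1/35)
  (m₁,m₂)=(-1/2,1): CG² = 18/35, CG = −√(18/35)   ← matches the target
Pairs with CG² = 18/35: (-1/2,1): −√(18/35)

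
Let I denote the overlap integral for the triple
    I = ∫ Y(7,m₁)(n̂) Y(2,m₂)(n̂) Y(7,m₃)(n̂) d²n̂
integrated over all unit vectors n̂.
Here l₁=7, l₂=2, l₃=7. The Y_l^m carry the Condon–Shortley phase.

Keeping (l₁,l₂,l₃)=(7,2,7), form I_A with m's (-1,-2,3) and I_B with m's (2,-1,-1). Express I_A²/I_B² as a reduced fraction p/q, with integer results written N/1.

Same 7,2,7: normalisation and zero-m 3j drop out of the ratio.
A: Δ: 2! 12! 2! / 17! → 1/185640; sum: t=0:+1/3870720 = 1/3870720; 3j²(7 2 7; -1 -2 3) = Δ·Π!·Σ² = 135/6188  (sign +1)
B: Δ: 2! 12! 2! / 17! → 1/185640; sum: t=0:+1/1209600 t=1:−1/1935360 = 1/3225600; 3j²(7 2 7; 2 -1 -1) = Δ·Π!·Σ² = 243/61880  (sign +1)
I_A²/I_B² = (135/6188)/(243/61880) = 50/9

50/9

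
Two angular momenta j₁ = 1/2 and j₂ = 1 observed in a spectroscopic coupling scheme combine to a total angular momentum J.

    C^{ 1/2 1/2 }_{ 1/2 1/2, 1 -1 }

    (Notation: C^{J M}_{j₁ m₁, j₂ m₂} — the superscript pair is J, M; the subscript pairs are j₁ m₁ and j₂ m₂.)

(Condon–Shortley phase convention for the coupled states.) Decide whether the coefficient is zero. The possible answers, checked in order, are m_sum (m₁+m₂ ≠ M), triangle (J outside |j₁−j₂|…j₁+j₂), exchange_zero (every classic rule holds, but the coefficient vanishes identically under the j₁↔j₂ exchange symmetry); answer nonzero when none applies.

m-sum: m₁+m₂ = 1/2+(-1) = -1/2, M = 1/2  ✗ ⇒ coefficient is 0

m_sum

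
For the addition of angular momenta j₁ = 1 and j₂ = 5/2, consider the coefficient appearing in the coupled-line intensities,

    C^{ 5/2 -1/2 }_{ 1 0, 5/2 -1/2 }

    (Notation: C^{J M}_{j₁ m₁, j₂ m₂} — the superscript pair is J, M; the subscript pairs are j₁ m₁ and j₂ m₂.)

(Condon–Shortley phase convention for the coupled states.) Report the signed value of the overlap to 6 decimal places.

j₁+j₂−J=1  J+j₁−j₂=1  J−j₁+j₂=4  j₁+j₂+J+1=7
(j₁±m₁, j₂±m₂, J±M) = (1,1,2,3,2,3)
P² = 144/35
sum k=0..1:
  [0] +1/4 = 1/4
  [1] −1/6 = -1/6
S = 1/12
C² = P²·S² = 1/35 ; C = +0.169031

+√(1/35) = +0.169031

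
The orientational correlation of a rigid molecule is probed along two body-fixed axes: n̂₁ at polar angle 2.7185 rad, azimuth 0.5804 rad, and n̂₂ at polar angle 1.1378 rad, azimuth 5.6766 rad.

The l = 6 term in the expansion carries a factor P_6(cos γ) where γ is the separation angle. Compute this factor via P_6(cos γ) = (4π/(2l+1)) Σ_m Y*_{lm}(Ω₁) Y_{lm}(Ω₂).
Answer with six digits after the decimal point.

0.009416

Term-by-term m-sum for l=6 (normalisation 4π/13 = 0.966644):
  m=-6: (-0.00218 - 0.00077j) × (-0.23741 - 0.12906j) = 0.00042 + 0.00047j  (running Σ = 0.00042 + 0.00047j)
  m=-5: (0.01730 - 0.00423j) × (-0.43014 + 0.04693j) = -0.00724 + 0.00263j  (running Σ = -0.00682 + 0.00309j)
  m=-4: (-0.05635 + 0.06039j) × (-0.17127 + 0.14878j) = 0.00067 - 0.01872j  (running Σ = -0.00616 - 0.01563j)
  m=-3: (0.04284 - 0.24899j) × (0.05356 - 0.21067j) = -0.05016 - 0.02236j  (running Σ = -0.05632 - 0.03799j)
  m=-2: (0.19360 + 0.44544j) × (-0.10767 - 0.28812j) = 0.10749 - 0.10374j  (running Σ = 0.05118 - 0.14173j)
  m=-1: (-0.37004 - 0.24265j) × (0.09555 + 0.06629j) = -0.01927 - 0.04772j  (running Σ = 0.03191 - 0.18945j)
  m=0: (-0.17072 + 0.00000j) × (0.31675 + 0.00000j) = -0.05408 + 0.00000j  (running Σ = -0.02217 - 0.18945j)
  m=1: (0.37004 - 0.24265j) × (-0.09555 + 0.06629j) = -0.01927 + 0.04772j  (running Σ = -0.04144 - 0.14173j)
  m=2: (0.19360 - 0.44544j) × (-0.10767 + 0.28812j) = 0.10749 + 0.10374j  (running Σ = 0.06606 - 0.03799j)
  m=3: (-0.04284 - 0.24899j) × (-0.05356 - 0.21067j) = -0.05016 + 0.02236j  (running Σ = 0.01590 - 0.01563j)
  m=4: (-0.05635 - 0.06039j) × (-0.17127 - 0.14878j) = 0.00067 + 0.01872j  (running Σ = 0.01656 + 0.00309j)
  m=5: (-0.01730 - 0.00423j) × (0.43014 + 0.04693j) = -0.00724 - 0.00263j  (running Σ = 0.00932 + 0.00047j)
  m=6: (-0.00218 + 0.00077j) × (-0.23741 + 0.12906j) = 0.00042 - 0.00047j  (running Σ = 0.00974 - 0.00000j)
Σ over m = 0.00974 - 0.00000j; ×(4π/13) → 0.00942 - 0.00000j. Real part: 0.009416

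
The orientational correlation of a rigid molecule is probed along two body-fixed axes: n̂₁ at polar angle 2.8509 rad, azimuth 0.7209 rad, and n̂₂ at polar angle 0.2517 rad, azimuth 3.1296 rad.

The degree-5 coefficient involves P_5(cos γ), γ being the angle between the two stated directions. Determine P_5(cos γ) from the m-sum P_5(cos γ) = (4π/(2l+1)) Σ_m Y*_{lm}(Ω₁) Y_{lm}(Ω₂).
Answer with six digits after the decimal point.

-0.732327

Addition theorem: P_5(cos γ) = (4π/11) Σ_m Y*_{lm}(Ω₁) Y_{lm}(Ω₂), m = −5…5:
  [-5]  conj(Y_{5,-5})(Ω₁) = -0.000803-0.000401i ; Y_{5,-5}(Ω₂) = -0.000444-0.000027i ; Δ = +0.000000+0.000000i
  [-4]  conj(Y_{5,-4})(Ω₁) = +0.009175-0.002421i ; Y_{5,-4}(Ω₂) = +0.005462+0.000262i ; Δ = +0.000051-0.000011i
  [-3]  conj(Y_{5,-3})(Ω₁) = -0.032997+0.049079i ; Y_{5,-3}(Ω₂) = -0.039743-0.001430i ; Δ = +0.001382-0.001903i
  [-2]  conj(Y_{5,-2})(Ω₁) = -0.030088-0.231950i ; Y_{5,-2}(Ω₂) = +0.184619+0.004429i ; Δ = -0.004527-0.042955i
  [-1]  conj(Y_{5,-1})(Ω₁) = +0.402831+0.353952i ; Y_{5,-1}(Ω₂) = -0.506006-0.006069i ; Δ = -0.201687-0.181547i
  [+0]  conj(Y_{5,0})(Ω₁) = -0.428548-0.000000i ; Y_{5,0}(Ω₂) = +0.540151+0.000000i ; Δ = -0.231481-0.000000i
  [+1]  conj(Y_{5,1})(Ω₁) = -0.402831+0.353952i ; Y_{5,1}(Ω₂) = +0.506006-0.006069i ; Δ = -0.201687+0.181547i
  [+2]  conj(Y_{5,2})(Ω₁) = -0.030088+0.231950i ; Y_{5,2}(Ω₂) = +0.184619-0.004429i ; Δ = -0.004527+0.042955i
  [+3]  conj(Y_{5,3})(Ω₁) = +0.032997+0.049079i ; Y_{5,3}(Ω₂) = +0.039743-0.001430i ; Δ = +0.001382+0.001903i
  [+4]  conj(Y_{5,4})(Ω₁) = +0.009175+0.002421i ; Y_{5,4}(Ω₂) = +0.005462-0.000262i ; Δ = +0.000051+0.000011i
  [+5]  conj(Y_{5,5})(Ω₁) = +0.000803-0.000401i ; Y_{5,5}(Ω₂) = +0.000444-0.000027i ; Δ = +0.000000-0.000000i
Accumulated sum -0.641044-0.000000i; after 4π/(2l+1) scaling, -0.732327-0.000000i ⇒ P_5 = -0.732327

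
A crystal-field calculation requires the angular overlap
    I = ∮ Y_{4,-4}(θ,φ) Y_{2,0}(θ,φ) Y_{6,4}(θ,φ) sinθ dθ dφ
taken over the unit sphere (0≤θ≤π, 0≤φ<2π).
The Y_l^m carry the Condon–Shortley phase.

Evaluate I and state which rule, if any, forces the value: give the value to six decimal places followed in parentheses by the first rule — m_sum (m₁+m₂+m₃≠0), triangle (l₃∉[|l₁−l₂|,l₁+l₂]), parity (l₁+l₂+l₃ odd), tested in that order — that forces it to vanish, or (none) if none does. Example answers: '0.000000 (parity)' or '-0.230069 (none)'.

0.106690 (none)

Checks pass: Σm=0; 12 even; l₃=6∈[2,6].
(2·4+1)(2·2+1)(2·6+1) = 585
Δ: 0! 8! 4! / 13! → 1/6435
sum: t=0:+1/2304 = 1/2304
3j²(4 2 6; 0 0 0) = Δ·Π!·Σ² = 5/143  (sign +1)
sum: t=0:+1/161280 = 1/161280
3j²(4 2 6; -4 0 4) = Δ·Π!·Σ² = 1/143  (sign +1)
combine: 4πI² = 585·5/143·1/143 = 225/1573
take √, sign +1: I = 0.10668957
No selection rule forces the value: the integral is nonzero (none).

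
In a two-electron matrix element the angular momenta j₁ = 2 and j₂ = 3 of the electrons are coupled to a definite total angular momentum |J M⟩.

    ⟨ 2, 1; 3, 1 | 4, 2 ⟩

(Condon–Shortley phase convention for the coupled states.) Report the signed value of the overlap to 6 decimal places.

+√(1/28) = +0.188982

triangle: 1!·3!·5!/10! = 720/3628800
(j±m)!: 3!·1!·4!·2!·6!·2! = 414720
prefactor² = (2J+1)·Δ·N² = 5184/7
  k=0: +1/(0!·1!·1!·4!·2!·1!) = 1/48
  k=1: −1/(1!·0!·0!·3!·3!·2!) = -1/72
Σ = 1/144  ⇒  CG² = 5184/7·(1/144)² = 1/28
CG = +√(1/28) = +0.188982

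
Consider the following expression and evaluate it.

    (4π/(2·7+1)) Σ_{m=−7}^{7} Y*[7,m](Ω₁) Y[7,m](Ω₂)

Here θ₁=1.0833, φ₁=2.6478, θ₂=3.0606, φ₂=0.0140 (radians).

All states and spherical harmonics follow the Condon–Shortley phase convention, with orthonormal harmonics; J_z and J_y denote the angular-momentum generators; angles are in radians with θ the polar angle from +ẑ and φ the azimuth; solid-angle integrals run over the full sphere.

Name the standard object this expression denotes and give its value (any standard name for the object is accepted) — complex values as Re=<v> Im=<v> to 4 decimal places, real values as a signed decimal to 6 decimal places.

This sum is the spherical-harmonic addition theorem: it equals the Legendre polynomial P_l(cos γ) of the angle γ between the two directions.
Expand P_7 via completeness: Σ_{m} conj(Y_{7,m}) at Ω₁ times Y_{7,m} at Ω₂ —
  [-7]  conj(Y_{7,-7})(Ω₁) = +0.199790-0.065092i ; Y_{7,-7}(Ω₂) = +0.000000-0.000000i ; Δ = +0.000000-0.000000i
  [-6]  conj(Y_{7,-6})(Ω₁) = -0.410186-0.074149i ; Y_{7,-6}(Ω₂) = -0.000001+0.000000i ; Δ = +0.000000+0.000000i
  [-5]  conj(Y_{7,-5})(Ω₁) = +0.286202+0.227972i ; Y_{7,-5}(Ω₂) = +0.000015-0.000001i ; Δ = +0.000005+0.000003i
  [-4]  conj(Y_{7,-4})(Ω₁) = +0.012166+0.028428i ; Y_{7,-4}(Ω₂) = -0.000310+0.000017i ; Δ = -0.000004-0.000009i
  [-3]  conj(Y_{7,-3})(Ω₁) = +0.031321-0.349340i ; Y_{7,-3}(Ω₂) = +0.004599-0.000193i ; Δ = +0.000077-0.001613i
  [-2]  conj(Y_{7,-2})(Ω₁) = -0.070920+0.107493i ; Y_{7,-2}(Ω₂) = -0.047807+0.001339i ; Δ = +0.003247-0.005234i
  [-1]  conj(Y_{7,-1})(Ω₁) = -0.264458+0.142350i ; Y_{7,-1}(Ω₂) = +0.316263-0.004428i ; Δ = -0.083008+0.046191i
  [+0]  conj(Y_{7,0})(Ω₁) = +0.169016-0.000000i ; Y_{7,0}(Ω₂) = -0.994465+0.000000i ; Δ = -0.168081+0.000000i
  [+1]  conj(Y_{7,1})(Ω₁) = +0.264458+0.142350i ; Y_{7,1}(Ω₂) = -0.316263-0.004428i ; Δ = -0.083008-0.046191i
  [+2]  conj(Y_{7,2})(Ω₁) = -0.070920-0.107493i ; Y_{7,2}(Ω₂) = -0.047807-0.001339i ; Δ = +0.003247+0.005234i
  [+3]  conj(Y_{7,3})(Ω₁) = -0.031321-0.349340i ; Y_{7,3}(Ω₂) = -0.004599-0.000193i ; Δ = +0.000077+0.001613i
  [+4]  conj(Y_{7,4})(Ω₁) = +0.012166-0.028428i ; Y_{7,4}(Ω₂) = -0.000310-0.000017i ; Δ = -0.000004+0.000009i
  [+5]  conj(Y_{7,5})(Ω₁) = -0.286202+0.227972i ; Y_{7,5}(Ω₂) = -0.000015-0.000001i ; Δ = +0.000005-0.000003i
  [+6]  conj(Y_{7,6})(Ω₁) = -0.410186+0.074149i ; Y_{7,6}(Ω₂) = -0.000001-0.000000i ; Δ = +0.000000-0.000000i
  [+7]  conj(Y_{7,7})(Ω₁) = -0.199790-0.065092i ; Y_{7,7}(Ω₂) = -0.000000-0.000000i ; Δ = +0.000000+0.000000i
Accumulated sum -0.327449-0.000000i; after 4π/(2l+1) scaling, -0.274323-0.000000i ⇒ P_7 = -0.274323

Legendre polynomial (addition theorem), -0.274323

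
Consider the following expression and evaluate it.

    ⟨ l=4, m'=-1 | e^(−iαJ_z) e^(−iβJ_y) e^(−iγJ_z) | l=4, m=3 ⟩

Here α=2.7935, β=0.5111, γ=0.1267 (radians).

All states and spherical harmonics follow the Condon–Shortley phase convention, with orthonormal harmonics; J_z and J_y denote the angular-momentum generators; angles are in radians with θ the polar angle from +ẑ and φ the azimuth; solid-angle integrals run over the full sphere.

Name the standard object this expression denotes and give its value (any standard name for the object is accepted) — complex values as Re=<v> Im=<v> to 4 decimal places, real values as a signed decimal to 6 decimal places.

This is a Wigner D-matrix element — the rotation-matrix element ⟨l m'| R(α,β,γ) |l m⟩ in the angular-momentum basis.
Split into d^4_{-1,3}(β=0.5111) × two z-phases.
c=cos(0.511100/2)=0.967524, s=sin(0.511100/2)=0.252778; N=√[6·120·5040·1]=1904.940944
Admissible k: 4..5 (factorial args all ≥0)
  k=4: (−1)^0·1904.9409/(144)·0.9675^4·0.2528^4 = +0.047328
  k=5: (−1)^1·1904.9409/(240)·0.9675^2·0.2528^6 = -0.001938
d^4_{-1,3}(0.5111) = +0.047328 -0.001938 = +0.045390
Phases: e^{-i·(-1)·2.7935}=-0.940025+0.341105i, e^{-i·(3)·0.1267}=+0.928628-0.371013i ⇒ D=-0.033878+0.030208i

Wigner D-matrix element, Re=-0.0339 Im=0.0302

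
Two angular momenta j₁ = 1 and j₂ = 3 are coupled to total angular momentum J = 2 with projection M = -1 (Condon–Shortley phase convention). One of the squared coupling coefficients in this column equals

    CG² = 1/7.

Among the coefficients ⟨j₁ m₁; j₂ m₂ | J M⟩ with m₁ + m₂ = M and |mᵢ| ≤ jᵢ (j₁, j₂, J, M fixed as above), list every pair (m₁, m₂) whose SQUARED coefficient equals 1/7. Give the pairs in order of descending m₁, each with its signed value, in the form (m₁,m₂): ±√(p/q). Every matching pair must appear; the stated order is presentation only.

Admissible pairs with m₁+m₂ = M = -1: (-1,0), (0,-1), (1,-2)
  (m₁,m₂)=(1,-2): CG² = 10/21, CG = +√(10/21)
  (m₁,m₂)=(0,-1): CG² = 8/21, CG = −√(8/21)
  (m₁,m₂)=(-1,0): CG² = 1/7, CG = +√(1/7)   ← matches the target
Pairs with CG² = 1/7: (-1,0): +√(1/7)

(-1,0): +√(1/7)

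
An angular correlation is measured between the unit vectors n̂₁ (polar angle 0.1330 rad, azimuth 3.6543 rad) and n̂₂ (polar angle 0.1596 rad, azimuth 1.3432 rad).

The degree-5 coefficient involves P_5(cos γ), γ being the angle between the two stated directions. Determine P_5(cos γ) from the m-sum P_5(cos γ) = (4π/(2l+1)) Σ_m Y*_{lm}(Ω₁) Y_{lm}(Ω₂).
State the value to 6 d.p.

0.528942

Term-by-term m-sum for l=5 (normalisation 4π/11 = 1.142397):
  term(m=-5) = (0.000000, -0.000000)   from Y*(Ω₁)=(0.000016, -0.000010), Y(Ω₂)=(0.000043, -0.000020)
  term(m=-4) = (-0.000000, 0.000000)   from Y*(Ω₁)=(-0.000208, 0.000399), Y(Ω₂)=(0.000567, 0.000730)
  term(m=-3) = (0.000054, 0.000041)   from Y*(Ω₁)=(-0.000207, -0.006323), Y(Ω₂)=(-0.006810, 0.008373)
  term(m=-2) = (-0.000421, -0.004658)   from Y*(Ω₁)=(0.029838, 0.049176), Y(Ω₂)=(-0.073038, -0.035750)
  term(m=-1) = (-0.080054, 0.087620)   from Y*(Ω₁)=(-0.278104, -0.156550), Y(Ω₂)=(0.083911, -0.362297)
  term(m=+0) = (0.623853, 0.000000)   from Y*(Ω₁)=(0.815448, -0.000000), Y(Ω₂)=(0.765043, 0.000000)
  term(m=+1) = (-0.080054, -0.087620)   from Y*(Ω₁)=(0.278104, -0.156550), Y(Ω₂)=(-0.083911, -0.362297)
  term(m=+2) = (-0.000421, 0.004658)   from Y*(Ω₁)=(0.029838, -0.049176), Y(Ω₂)=(-0.073038, 0.035750)
  term(m=+3) = (0.000054, -0.000041)   from Y*(Ω₁)=(0.000207, -0.006323), Y(Ω₂)=(0.006810, 0.008373)
  term(m=+4) = (-0.000000, -0.000000)   from Y*(Ω₁)=(-0.000208, -0.000399), Y(Ω₂)=(0.000567, -0.000730)
  term(m=+5) = (0.000000, 0.000000)   from Y*(Ω₁)=(-0.000016, -0.000010), Y(Ω₂)=(-0.000043, -0.000020)
Accumulated sum (0.463010, 0.000000); after 4π/(2l+1) scaling, (0.528942, 0.000000) ⇒ P_5 = 0.528942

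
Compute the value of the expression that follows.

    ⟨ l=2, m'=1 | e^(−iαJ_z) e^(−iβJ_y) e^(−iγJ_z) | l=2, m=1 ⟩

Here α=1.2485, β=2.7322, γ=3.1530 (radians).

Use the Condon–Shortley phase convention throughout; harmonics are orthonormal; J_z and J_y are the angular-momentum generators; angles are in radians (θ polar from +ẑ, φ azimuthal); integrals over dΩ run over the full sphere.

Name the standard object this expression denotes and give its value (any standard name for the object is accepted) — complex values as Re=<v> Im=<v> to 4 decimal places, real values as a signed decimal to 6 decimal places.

Wigner D-matrix element, Re=0.0358 Im=-0.1115

This is a Wigner D-matrix element — the rotation-matrix element ⟨l m'| R(α,β,γ) |l m⟩ in the angular-momentum basis.
D^2_{1,1}(1.2485,2.7322,3.1530) = e^{-i·1·1.2485}·d^2_{1,1}(2.7322)·e^{-i·1·3.1530}. Compute d first:
c=cos(2.732200/2)=0.203270, s=sin(2.732200/2)=0.979123; N=√[6·1·6·1]=6.000000
Admissible k: 0..1 (factorial args all ≥0)
  k=0: (−1)^0·6.0000/(6)·0.2033^4·0.9791^0 = +0.001707
  k=1: (−1)^1·6.0000/(2)·0.2033^2·0.9791^2 = -0.118834
d^2_{1,1}(2.7322) = +0.001707 -0.118834 = -0.117127
Attach z-rotation phases: D = e^{-i(1)(1.2485)}·(-0.117127)·e^{-i(1)(3.1530)} = +0.035830-0.111512i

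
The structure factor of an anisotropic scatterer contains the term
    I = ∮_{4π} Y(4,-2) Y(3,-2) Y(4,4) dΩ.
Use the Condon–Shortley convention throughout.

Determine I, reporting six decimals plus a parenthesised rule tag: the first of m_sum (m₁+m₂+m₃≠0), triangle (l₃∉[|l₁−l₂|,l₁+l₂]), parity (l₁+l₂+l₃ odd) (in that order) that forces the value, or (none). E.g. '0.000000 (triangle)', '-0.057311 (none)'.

0.000000 (parity)

L=11 odd ⇒ parity kills the (l;000) factor ⇒ I = 0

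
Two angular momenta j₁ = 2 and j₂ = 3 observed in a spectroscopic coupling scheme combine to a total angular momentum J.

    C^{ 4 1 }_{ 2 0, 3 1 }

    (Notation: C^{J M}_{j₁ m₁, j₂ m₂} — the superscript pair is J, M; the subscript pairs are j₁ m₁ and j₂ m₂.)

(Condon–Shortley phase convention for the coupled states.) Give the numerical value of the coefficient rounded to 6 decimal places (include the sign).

j₁+j₂−J=1  J+j₁−j₂=3  J−j₁+j₂=5  j₁+j₂+J+1=10
(j₁±m₁, j₂±m₂, J±M) = (2,2,4,2,5,3)
P² = 1728/7
sum k=0..1:
  [0] +1/48 = 1/48
  [1] −1/24 = -1/24
S = -1/48
C² = P²·S² = 3/28 ; C = -0.327327

−√(3/28) ≈ -0.327327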